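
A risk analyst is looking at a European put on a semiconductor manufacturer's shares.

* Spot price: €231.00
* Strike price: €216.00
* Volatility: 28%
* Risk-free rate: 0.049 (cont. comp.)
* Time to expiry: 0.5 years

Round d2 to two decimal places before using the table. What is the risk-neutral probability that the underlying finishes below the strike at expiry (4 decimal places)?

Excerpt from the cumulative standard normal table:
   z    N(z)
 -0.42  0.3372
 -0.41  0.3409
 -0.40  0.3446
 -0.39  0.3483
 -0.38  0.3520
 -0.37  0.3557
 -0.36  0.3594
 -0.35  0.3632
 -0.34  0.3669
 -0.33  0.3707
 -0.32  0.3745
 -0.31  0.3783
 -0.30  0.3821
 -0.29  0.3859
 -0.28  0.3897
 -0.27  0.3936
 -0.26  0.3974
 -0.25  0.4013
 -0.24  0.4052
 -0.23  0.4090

σ√T = 0.28·√0.5 = 0.1980
d₁ = [ln(231/216) + (0.049 + 0.28²/2)·0.5] / 0.1980 = [0.0671 + 0.0441] / 0.1980 = 0.5618 → 0.56
d₂ = d₁ − σ√T = 0.5618 − 0.1980 = 0.3639 → 0.36
Pr(exercise) under Q = N(−d₂) = N(-0.36) = 0.3594

0.3594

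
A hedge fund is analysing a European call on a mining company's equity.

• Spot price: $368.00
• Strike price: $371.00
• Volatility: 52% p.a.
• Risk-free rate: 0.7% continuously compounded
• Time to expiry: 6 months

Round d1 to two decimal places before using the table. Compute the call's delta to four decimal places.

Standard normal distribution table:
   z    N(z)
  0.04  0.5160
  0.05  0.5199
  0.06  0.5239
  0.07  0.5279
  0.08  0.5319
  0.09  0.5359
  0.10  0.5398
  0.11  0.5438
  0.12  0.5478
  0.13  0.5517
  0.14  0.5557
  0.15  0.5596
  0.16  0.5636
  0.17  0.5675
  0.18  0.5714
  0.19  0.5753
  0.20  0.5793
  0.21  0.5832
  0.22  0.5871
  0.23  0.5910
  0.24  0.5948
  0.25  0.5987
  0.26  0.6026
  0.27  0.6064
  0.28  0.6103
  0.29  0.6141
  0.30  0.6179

0.5675

σ√T = 0.52·√0.5 = 0.3677
d₁ = [ln(368/371) + (0.007 + 0.52²/2)·0.5] / 0.3677 = [-0.0081 + 0.0711] / 0.3677 = 0.1713 → 0.17
N(d₁) = N(0.17) = 0.5675
Δ_call = N(d₁) = 0.5675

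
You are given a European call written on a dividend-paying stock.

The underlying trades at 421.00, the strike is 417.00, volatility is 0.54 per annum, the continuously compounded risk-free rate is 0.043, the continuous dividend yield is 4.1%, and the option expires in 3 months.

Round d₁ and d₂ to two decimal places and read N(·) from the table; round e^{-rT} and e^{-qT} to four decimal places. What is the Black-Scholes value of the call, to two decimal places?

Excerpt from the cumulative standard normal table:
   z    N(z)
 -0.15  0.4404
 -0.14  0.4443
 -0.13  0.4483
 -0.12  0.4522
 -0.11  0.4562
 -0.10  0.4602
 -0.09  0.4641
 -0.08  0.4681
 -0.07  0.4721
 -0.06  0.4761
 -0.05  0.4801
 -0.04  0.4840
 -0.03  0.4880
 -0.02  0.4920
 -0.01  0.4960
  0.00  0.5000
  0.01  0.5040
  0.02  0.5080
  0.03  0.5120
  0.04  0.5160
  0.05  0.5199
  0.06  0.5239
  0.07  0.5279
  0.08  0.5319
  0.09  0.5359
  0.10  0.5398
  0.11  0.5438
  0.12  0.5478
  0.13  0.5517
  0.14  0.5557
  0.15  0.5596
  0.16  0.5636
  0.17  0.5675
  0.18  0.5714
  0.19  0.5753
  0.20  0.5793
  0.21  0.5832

σ√T = 0.54·√0.25 = 0.2700
ln(S/K) + (r − q + σ²/2)T = ln(421/417) + (0.043 − 0.041 + 0.54²/2)·0.25 = 0.0095 + 0.0370 = 0.0465
d₁ = 0.0465 / 0.2700 = 0.1722 → 0.17
d₂ = d₁ − σ√T = 0.1722 − 0.2700 = -0.0978 → -0.10
e^(−qT) = e^(−0.041·0.25) = 0.9898;  e^(−rT) = e^(−0.043·0.25) = 0.9893
C = 421·0.9898·N(0.17) − 417·0.9893·N(-0.10) = 421·0.9898·0.5675 − 417·0.9893·0.4602 = 236.4805 − 189.8500 = 46.6305

46.63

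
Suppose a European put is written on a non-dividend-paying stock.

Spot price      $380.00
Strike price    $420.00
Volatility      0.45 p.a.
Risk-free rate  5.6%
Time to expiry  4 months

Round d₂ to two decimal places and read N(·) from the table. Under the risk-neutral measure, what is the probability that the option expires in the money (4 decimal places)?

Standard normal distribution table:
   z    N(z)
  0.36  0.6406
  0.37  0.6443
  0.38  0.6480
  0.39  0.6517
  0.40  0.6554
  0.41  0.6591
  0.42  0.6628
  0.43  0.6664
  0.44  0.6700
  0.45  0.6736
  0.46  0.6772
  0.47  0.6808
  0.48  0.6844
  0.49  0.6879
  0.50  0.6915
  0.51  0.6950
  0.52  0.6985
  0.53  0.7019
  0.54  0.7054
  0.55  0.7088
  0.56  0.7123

σ√T = 0.45·√0.3333 = 0.2598
d₁ = [ln(380/420) + (0.056 + 0.45²/2)·0.3333] / 0.2598 = [-0.1001 + 0.0524] / 0.2598 = -0.1835 ⇒ -0.18
d₂ = d₁ − σ√T = -0.1835 − 0.2598 = -0.4433 ⇒ -0.44
Pr(exercise) under Q = N(−d₂) = N(0.44) = 0.6700

0.6700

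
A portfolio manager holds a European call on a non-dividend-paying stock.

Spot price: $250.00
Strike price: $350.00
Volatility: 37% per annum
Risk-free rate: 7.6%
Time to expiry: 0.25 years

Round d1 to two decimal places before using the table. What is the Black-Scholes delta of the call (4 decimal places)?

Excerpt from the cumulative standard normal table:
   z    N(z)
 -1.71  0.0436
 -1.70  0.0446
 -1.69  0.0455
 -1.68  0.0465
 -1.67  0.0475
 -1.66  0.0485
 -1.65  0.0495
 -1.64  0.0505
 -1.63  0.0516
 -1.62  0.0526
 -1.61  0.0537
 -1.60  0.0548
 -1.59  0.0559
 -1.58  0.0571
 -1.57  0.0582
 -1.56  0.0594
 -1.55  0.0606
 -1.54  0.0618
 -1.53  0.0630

T = 0.25;  σ√T = 0.1850
d₁ = [ln(250/350) + (0.076 + 0.37²/2)·0.25] / 0.1850 = [-0.3365 + 0.0361] / 0.1850 = -1.6236 ⇒ -1.62
N(d₁) = N(-1.62) = 0.0526
Δ_call = N(d₁) = 0.0526

0.0526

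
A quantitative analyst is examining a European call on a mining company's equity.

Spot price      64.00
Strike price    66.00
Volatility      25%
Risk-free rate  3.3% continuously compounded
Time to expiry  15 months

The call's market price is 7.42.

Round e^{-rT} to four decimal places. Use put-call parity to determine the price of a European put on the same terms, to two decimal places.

exp(−rT) = exp(−0.033·1.25) = 0.9596
Put-call parity: C − P = S − K·e^(−rT) = 64 − 66·0.9596 = 64 − 63.3336 = 0.6664
P = C − (C − P) = 7.42 − (0.6664) = 6.7536

6.75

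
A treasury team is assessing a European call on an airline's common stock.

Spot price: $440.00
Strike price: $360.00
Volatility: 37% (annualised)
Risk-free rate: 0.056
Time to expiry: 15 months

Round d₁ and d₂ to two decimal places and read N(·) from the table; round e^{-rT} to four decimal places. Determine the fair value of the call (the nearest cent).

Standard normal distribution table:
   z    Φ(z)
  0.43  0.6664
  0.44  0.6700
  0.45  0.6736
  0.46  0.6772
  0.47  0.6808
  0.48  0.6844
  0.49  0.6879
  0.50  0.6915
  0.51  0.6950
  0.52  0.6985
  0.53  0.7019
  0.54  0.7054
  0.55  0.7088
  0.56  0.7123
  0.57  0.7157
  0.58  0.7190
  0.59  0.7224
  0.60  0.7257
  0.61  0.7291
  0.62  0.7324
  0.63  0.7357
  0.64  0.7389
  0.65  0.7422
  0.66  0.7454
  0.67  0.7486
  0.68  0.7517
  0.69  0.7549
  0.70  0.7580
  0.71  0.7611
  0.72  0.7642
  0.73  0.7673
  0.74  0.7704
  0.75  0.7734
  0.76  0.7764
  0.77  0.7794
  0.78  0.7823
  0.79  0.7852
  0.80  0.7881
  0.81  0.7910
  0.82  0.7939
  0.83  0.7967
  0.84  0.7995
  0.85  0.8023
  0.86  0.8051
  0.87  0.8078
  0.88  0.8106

T = 1.25;  σ√T = 0.4137
ln(S/K) + (r + σ²/2)T = ln(440/360) + (0.056 + 0.37²/2)·1.25 = 0.2007 + 0.1556 = 0.3562
d₁ = 0.3562 / 0.4137 = 0.8611 ≈ 0.86
d₂ = d₁ − σ√T = 0.8611 − 0.4137 = 0.4475 ≈ 0.45
exp(−rT) = exp(−0.056·1.25) = 0.9324
C = 440·N(0.86) − 360·0.9324·N(0.45) = 440·0.8051 − 360·0.9324·0.6736 = 354.2440 − 226.1033 = 128.1407

$128.14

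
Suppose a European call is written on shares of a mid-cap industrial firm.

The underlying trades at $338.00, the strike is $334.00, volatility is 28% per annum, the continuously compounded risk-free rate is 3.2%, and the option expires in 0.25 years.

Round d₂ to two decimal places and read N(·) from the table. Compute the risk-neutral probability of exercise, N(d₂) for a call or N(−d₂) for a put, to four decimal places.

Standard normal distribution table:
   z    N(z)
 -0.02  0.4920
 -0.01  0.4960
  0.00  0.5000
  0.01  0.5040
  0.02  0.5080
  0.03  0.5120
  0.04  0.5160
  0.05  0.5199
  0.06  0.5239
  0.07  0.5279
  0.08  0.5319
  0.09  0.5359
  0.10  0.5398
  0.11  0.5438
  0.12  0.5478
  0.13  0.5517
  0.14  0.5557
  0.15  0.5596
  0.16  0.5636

0.5279

σ√T = 0.28·√0.25 = 0.1400
ln(S/K) + (r + σ²/2)T = ln(338/334) + (0.032 + 0.28²/2)·0.25 = 0.0119 + 0.0178 = 0.0297
d₁ = 0.0297 / 0.1400 = 0.2122 ⇒ 0.21
d₂ = d₁ − σ√T = 0.2122 − 0.1400 = 0.0722 ⇒ 0.07
Pr(exercise) under Q = N(d₂) = 0.5279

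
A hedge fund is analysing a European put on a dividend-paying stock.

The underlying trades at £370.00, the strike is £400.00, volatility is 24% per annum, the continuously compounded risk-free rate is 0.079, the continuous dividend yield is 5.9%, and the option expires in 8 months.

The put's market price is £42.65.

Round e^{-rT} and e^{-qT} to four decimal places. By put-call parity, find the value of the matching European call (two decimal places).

exp(−qT) = exp(−0.059·0.6667) = 0.9614;  exp(−rT) = exp(−0.079·0.6667) = 0.9487
Put-call parity: C − P = S·e^(−qT) − K·e^(−rT) = 370·0.9614 − 400·0.9487 = 355.7180 − 379.4800 = -23.7620
C = P + (C − P) = 42.65 + (-23.7620) = 18.8880

£18.89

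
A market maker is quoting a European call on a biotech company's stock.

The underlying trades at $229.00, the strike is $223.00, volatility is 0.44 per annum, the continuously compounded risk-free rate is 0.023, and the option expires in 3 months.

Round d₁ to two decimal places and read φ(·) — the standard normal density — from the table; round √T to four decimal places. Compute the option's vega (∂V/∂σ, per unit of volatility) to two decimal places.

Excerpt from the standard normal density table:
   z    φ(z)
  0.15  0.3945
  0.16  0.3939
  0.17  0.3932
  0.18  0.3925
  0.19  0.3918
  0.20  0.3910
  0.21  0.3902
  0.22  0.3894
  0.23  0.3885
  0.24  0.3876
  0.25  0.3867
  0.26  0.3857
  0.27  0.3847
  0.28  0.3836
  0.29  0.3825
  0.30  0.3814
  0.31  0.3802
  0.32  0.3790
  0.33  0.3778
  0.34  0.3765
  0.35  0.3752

44.16

T = 0.25;  σ√T = 0.2200
d₁ = [ln(229/223) + (0.023 + 0.44²/2)·0.25] / 0.2200 = [0.0266 + 0.0299] / 0.2200 = 0.2568 ≈ 0.26
√T = √0.25 = 0.5000
φ(d₁) = φ(0.26) = 0.3857
vega = S·φ(d₁)·√T = 229·0.3857·0.5000 = 44.1626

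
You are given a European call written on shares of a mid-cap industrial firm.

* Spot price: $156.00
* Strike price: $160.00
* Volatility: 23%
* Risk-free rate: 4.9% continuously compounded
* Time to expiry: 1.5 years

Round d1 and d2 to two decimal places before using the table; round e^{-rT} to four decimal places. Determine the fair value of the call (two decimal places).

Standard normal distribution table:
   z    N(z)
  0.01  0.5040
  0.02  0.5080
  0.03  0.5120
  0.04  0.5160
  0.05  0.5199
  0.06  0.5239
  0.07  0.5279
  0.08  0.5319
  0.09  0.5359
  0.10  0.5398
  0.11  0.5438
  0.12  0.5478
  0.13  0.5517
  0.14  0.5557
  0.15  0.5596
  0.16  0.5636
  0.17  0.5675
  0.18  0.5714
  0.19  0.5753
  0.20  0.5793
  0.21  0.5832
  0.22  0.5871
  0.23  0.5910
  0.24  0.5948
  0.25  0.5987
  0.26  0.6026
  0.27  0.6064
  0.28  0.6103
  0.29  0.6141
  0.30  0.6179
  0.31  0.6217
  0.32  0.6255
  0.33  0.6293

T = 1.5;  σ√T = 0.2817
d₁ = [ln(156/160) + (0.049 + ½·0.23²)·1.5] / (σ√T) = (-0.0253 + 0.1132) / 0.2817 = 0.3119 which rounds to 0.31
d₂ = 0.3119 − 0.2817 = 0.0302 which rounds to 0.03
exp(−rT) = exp(−0.049·1.5) = 0.9291
C = 156·N(0.31) − 160·0.9291·N(0.03) = 156·0.6217 − 160·0.9291·0.5120 = 96.9852 − 76.1119 = 20.8733

$20.87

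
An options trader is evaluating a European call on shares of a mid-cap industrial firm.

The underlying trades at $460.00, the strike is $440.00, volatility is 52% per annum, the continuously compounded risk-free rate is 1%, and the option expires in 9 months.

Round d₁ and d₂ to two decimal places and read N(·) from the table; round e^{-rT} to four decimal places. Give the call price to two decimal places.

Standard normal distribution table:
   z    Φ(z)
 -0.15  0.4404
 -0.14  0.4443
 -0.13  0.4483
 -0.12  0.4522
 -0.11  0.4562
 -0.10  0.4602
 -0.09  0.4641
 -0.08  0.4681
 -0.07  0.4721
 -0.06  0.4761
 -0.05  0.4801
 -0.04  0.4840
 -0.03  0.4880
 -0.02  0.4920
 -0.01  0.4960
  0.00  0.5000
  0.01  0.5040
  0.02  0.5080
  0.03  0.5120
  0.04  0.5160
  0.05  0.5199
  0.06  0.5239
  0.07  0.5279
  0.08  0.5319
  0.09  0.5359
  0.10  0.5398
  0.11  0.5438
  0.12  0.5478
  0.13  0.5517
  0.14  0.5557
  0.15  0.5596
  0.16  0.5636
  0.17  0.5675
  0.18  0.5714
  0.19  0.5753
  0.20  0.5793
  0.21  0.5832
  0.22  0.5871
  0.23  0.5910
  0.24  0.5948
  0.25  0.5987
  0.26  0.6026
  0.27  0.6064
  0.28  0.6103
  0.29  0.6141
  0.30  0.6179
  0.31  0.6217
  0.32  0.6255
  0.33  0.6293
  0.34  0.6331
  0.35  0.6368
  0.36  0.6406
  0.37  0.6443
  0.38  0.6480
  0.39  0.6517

$92.00

T = 0.75;  σ√T = 0.4503
d₁ = [ln(460/440) + (0.01 + 0.52²/2)·0.75] / 0.4503 = [0.0445 + 0.1089] / 0.4503 = 0.3405 → 0.34
d₂ = d₁ − σ√T = 0.3405 − 0.4503 = -0.1098 → -0.11
e^(−rT) = e^(−0.01·0.75) = 0.9925
C = 460·N(0.34) − 440·0.9925·N(-0.11) = 460·0.6331 − 440·0.9925·0.4562 = 291.2260 − 199.2225 = 92.0035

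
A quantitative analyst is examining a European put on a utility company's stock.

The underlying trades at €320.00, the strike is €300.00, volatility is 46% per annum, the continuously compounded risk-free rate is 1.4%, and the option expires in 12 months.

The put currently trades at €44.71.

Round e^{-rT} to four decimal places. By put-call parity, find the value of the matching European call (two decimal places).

e^(−rT) = e^(−0.014·1) = 0.9861
Put-call parity: C − P = S − K·e^(−rT) = 320 − 300·0.9861 = 320 − 295.8300 = 24.1700
C = P + (C − P) = 44.71 + (24.1700) = 68.8800

€68.88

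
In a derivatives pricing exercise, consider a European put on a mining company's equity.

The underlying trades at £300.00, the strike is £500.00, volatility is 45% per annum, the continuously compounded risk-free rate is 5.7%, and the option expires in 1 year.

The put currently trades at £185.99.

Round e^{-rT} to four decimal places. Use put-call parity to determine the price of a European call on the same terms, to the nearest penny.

£13.69

e^(−rT) = e^(−0.057·1) = 0.9446
Put-call parity: C − P = S − K·e^(−rT) = 300 − 500·0.9446 = 300 − 472.3000 = -172.3000
C = P + (C − P) = 185.99 + (-172.3000) = 13.6900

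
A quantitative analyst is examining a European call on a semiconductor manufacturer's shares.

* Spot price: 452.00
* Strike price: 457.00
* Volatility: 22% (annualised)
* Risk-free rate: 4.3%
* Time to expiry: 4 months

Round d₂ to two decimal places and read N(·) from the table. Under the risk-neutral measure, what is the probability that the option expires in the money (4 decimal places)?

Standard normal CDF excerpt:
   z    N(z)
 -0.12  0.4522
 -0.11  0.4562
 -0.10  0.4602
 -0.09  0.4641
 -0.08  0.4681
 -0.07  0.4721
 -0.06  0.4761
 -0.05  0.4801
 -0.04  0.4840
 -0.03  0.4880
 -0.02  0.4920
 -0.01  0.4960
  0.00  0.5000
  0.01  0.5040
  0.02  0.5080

σ√T = 0.22·√0.3333 = 0.1270
d₁ = [ln(452/457) + (0.043 + ½·0.22²)·0.3333] / (σ√T) = (-0.0110 + 0.0224) / 0.1270 = 0.0897 ≈ 0.09
d₂ = 0.0897 − 0.1270 = -0.0373 ≈ -0.04
Risk-neutral Pr[S_T > K] = N(d₂) = N(-0.04) = 0.4840

0.4840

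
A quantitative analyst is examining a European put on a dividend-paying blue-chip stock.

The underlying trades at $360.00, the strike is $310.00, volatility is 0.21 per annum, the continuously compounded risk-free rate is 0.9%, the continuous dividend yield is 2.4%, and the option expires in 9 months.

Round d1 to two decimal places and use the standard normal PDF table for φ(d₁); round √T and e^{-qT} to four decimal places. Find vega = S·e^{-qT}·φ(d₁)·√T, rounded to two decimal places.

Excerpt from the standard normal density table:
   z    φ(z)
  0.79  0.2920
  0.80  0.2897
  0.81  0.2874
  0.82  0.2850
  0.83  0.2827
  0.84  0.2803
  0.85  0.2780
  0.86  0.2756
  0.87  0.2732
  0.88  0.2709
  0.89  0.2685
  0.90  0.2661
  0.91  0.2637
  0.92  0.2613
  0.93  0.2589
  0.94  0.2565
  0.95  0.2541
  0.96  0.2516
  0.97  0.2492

T = 0.75;  σ√T = 0.1819
d₁ = [ln(360/310) + (0.009 − 0.024 + 0.21²/2)·0.75] / 0.1819 = [0.1495 + 0.0053] / 0.1819 = 0.8513 → 0.85
√T = √0.75 = 0.8660
φ(d₁) = φ(0.85) = 0.2780
exp(−qT) = exp(−0.024·0.75) = 0.9822
vega = S·exp(−qT)·φ(d₁)·√T = 360·0.9822·0.2780·0.8660 = 85.1266

85.13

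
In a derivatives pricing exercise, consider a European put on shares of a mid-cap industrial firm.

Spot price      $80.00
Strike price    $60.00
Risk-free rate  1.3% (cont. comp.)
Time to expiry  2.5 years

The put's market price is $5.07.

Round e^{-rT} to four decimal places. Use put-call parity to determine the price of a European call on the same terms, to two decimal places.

$26.99

exp(−rT) = exp(−0.013·2.5) = 0.9680
Put-call parity: C − P = S − K·e^(−rT) = 80 − 60·0.9680 = 80 − 58.0800 = 21.9200
C = P + (C − P) = 5.07 + (21.9200) = 26.9900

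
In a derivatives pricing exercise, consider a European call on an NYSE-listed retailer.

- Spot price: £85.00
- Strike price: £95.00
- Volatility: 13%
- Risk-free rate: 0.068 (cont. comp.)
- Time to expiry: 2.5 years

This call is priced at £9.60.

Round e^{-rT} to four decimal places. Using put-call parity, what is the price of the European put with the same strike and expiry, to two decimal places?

e^(−rT) = e^(−0.068·2.5) = 0.8437
Put-call parity: C − P = S − K·e^(−rT) = 85 − 95·0.8437 = 85 − 80.1515 = 4.8485
P = C − (C − P) = 9.60 − (4.8485) = 4.7515

£4.75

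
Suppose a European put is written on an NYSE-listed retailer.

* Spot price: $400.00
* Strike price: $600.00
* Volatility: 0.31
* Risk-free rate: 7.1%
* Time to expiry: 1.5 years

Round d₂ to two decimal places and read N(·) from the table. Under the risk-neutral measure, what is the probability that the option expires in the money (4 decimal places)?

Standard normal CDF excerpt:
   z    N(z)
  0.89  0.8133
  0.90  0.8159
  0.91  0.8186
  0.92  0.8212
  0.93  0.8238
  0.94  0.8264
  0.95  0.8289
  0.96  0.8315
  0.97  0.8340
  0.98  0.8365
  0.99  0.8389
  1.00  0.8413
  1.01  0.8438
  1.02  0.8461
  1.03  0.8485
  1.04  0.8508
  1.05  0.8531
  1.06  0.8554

0.8365

T = 1.5;  σ√T = 0.3797
d₁ = [ln(400/600) + (0.071 + ½·0.31²)·1.5] / (σ√T) = (-0.4055 + 0.1786) / 0.3797 = -0.5976 → -0.60
d₂ = -0.5976 − 0.3797 = -0.9773 → -0.98
Pr(exercise) under Q = N(−d₂) = N(0.98) = 0.8365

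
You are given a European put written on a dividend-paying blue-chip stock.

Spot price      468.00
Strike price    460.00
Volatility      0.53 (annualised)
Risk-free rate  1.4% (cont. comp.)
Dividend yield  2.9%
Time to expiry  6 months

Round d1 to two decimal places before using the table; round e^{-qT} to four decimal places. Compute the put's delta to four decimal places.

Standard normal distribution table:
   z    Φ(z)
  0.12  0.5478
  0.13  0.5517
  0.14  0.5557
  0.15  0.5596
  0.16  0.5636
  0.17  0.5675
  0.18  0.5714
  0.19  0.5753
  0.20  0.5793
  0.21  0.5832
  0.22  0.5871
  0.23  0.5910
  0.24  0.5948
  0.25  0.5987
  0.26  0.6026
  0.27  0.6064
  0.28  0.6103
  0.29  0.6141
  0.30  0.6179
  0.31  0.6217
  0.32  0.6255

-0.4108

T = 0.5;  σ√T = 0.3748
d₁ = [ln(468/460) + (0.014 − 0.029 + 0.53²/2)·0.5] / 0.3748 = [0.0172 + 0.0627] / 0.3748 = 0.2134 → 0.21
N(d₁) = N(0.21) = 0.5832
Δ_put = exp(−qT)·(N(d₁) − 1) = 0.9856·(0.5832 − 1) = -0.4108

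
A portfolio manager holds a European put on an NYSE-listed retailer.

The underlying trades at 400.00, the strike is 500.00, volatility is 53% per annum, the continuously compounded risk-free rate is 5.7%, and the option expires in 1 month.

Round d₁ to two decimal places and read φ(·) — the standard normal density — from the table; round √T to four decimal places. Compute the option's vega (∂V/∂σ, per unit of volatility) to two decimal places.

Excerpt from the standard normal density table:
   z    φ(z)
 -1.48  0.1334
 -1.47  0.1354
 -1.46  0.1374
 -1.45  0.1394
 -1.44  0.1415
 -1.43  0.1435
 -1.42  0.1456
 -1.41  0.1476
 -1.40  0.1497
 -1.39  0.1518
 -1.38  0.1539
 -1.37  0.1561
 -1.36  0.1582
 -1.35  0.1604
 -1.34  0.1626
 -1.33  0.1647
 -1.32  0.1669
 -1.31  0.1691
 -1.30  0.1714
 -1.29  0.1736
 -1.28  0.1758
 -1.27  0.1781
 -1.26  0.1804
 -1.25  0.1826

18.52

σ√T = 0.53·√0.08333 = 0.1530
ln(S/K) + (r + σ²/2)T = ln(400/500) + (0.057 + 0.53²/2)·0.08333 = -0.2231 + 0.0165 = -0.2067
d₁ = -0.2067 / 0.1530 = -1.3509 → -1.35
√T = √0.08333 = 0.2887
φ(d₁) = φ(-1.35) = 0.1604
vega = S·φ(d₁)·√T = 400·0.1604·0.2887 = 18.5230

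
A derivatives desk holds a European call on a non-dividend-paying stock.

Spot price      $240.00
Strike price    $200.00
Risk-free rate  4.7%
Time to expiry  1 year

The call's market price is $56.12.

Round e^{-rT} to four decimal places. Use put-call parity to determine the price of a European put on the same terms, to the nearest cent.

exp(−rT) = exp(−0.047·1) = 0.9541
Put-call parity: C − P = S − K·e^(−rT) = 240 − 200·0.9541 = 240 − 190.8200 = 49.1800
P = C − (C − P) = 56.12 − (49.1800) = 6.9400

$6.94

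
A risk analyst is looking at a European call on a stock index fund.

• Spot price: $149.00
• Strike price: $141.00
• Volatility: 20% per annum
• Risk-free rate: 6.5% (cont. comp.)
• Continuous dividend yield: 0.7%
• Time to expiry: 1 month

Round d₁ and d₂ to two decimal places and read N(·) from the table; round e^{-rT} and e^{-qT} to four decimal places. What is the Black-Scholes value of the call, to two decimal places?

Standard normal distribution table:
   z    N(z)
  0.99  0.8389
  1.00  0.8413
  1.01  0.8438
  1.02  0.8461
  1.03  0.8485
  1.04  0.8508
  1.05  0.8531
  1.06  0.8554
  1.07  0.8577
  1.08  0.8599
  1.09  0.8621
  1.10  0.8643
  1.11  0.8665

$9.39

σ√T = 0.2·√0.08333 = 0.0577
d₁ = [ln(149/141) + (0.065 − 0.007 + ½·0.2²)·0.08333] / (σ√T) = (0.0552 + 0.0065) / 0.0577 = 1.0684 → 1.07
d₂ = 1.0684 − 0.0577 = 1.0107 → 1.01
e^(−qT) = e^(−0.007·0.08333) = 0.9994;  e^(−rT) = e^(−0.065·0.08333) = 0.9946
C = 149·0.9994·N(1.07) − 141·0.9946·N(1.01) = 149·0.9994·0.8577 − 141·0.9946·0.8438 = 127.7206 − 118.3333 = 9.3873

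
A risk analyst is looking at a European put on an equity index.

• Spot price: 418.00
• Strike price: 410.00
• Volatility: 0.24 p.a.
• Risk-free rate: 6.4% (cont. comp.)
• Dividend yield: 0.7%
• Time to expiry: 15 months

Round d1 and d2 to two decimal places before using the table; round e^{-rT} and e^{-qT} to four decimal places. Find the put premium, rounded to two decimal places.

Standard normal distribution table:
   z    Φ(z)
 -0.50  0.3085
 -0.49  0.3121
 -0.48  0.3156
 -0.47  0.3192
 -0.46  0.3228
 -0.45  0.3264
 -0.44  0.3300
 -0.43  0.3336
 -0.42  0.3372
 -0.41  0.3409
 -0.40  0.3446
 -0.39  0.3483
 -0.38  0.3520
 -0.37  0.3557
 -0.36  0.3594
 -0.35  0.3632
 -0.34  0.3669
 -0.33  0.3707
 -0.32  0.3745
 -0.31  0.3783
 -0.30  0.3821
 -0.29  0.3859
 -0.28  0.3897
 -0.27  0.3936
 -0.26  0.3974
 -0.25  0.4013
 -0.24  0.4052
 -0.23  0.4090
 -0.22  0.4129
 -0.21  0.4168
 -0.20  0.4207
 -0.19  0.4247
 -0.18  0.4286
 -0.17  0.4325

σ√T = 0.24 × 1.1180 = 0.2683
d₁ = [ln(418/410) + (0.064 − 0.007 + ½·0.24²)·1.25] / (σ√T) = (0.0193 + 0.1072) / 0.2683 = 0.4717 ≈ 0.47
d₂ = 0.4717 − 0.2683 = 0.2034 ≈ 0.20
exp(−qT) = exp(−0.007·1.25) = 0.9913;  exp(−rT) = exp(−0.064·1.25) = 0.9231
N(−d₂) = N(-0.20) = 0.4207;  N(−d₁) = N(-0.47) = 0.3192
P = 410·0.9231·0.4207 − 418·0.9913·0.3192 = 159.2227 − 132.2648 = 26.9580

26.96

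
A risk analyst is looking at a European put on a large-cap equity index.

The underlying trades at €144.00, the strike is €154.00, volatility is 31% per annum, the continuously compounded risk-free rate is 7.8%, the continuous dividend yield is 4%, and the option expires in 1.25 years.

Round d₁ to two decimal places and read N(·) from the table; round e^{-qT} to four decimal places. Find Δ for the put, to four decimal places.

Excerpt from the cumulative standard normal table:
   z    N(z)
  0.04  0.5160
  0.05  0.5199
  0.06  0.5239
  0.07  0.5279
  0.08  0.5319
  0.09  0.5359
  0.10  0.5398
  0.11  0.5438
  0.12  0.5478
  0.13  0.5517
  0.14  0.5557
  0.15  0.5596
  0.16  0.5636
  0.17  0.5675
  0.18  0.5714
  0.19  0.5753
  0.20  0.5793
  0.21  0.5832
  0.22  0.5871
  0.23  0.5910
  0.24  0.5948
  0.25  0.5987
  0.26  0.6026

σ√T = 0.31·√1.25 = 0.3466
d₁ = [ln(144/154) + (0.078 − 0.04 + ½·0.31²)·1.25] / (σ√T) = (-0.0671 + 0.1076) / 0.3466 = 0.1166 ≈ 0.12
N(d₁) = N(0.12) = 0.5478
Δ_put = e^(−qT)·(N(d₁) − 1) = 0.9512·(0.5478 − 1) = -0.4301

-0.4301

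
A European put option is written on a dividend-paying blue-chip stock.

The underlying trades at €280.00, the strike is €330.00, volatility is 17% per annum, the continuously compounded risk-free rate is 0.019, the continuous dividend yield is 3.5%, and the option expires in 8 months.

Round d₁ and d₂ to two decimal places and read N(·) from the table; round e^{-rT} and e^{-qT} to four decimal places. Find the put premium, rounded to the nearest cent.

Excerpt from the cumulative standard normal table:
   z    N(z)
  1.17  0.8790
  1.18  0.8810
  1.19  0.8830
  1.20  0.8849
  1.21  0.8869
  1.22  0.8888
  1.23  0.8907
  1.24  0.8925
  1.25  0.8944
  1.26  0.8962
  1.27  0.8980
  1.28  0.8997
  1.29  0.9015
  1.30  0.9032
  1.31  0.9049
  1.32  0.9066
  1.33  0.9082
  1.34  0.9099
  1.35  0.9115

€54.40

T = 0.6667;  σ√T = 0.1388
d₁ = [ln(280/330) + (0.019 − 0.035 + 0.17²/2)·0.6667] / 0.1388 = [-0.1643 − 0.0010] / 0.1388 = -1.1911 ⇒ -1.19
d₂ = d₁ − σ√T = -1.1911 − 0.1388 = -1.3300 ⇒ -1.33
exp(−qT) = exp(−0.035·0.6667) = 0.9769;  exp(−rT) = exp(−0.019·0.6667) = 0.9874
N(−d₂) = N(1.33) = 0.9082;  N(−d₁) = N(1.19) = 0.8830
P = 330·0.9874·0.9082 − 280·0.9769·0.8830 = 295.9297 − 241.5288 = 54.4009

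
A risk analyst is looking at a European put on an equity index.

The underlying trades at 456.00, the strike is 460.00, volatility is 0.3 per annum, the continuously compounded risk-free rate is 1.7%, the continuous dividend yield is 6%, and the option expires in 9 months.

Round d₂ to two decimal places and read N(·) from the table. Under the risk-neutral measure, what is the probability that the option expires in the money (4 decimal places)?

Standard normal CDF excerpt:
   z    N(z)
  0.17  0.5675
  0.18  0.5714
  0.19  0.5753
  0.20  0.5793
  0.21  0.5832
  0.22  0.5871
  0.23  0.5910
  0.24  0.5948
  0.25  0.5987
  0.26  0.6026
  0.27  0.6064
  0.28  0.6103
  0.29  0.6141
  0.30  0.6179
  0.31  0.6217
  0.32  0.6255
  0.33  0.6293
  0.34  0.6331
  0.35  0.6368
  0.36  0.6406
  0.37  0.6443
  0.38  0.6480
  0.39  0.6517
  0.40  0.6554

T = 0.75;  σ√T = 0.2598
d₁ = [ln(456/460) + (0.017 − 0.06 + 0.3²/2)·0.75] / 0.2598 = [-0.0087 + 0.0015] / 0.2598 = -0.0278 ≈ -0.03
d₂ = d₁ − σ√T = -0.0278 − 0.2598 = -0.2877 ≈ -0.29
Pr(exercise) under Q = N(−d₂) = N(0.29) = 0.6141

0.6141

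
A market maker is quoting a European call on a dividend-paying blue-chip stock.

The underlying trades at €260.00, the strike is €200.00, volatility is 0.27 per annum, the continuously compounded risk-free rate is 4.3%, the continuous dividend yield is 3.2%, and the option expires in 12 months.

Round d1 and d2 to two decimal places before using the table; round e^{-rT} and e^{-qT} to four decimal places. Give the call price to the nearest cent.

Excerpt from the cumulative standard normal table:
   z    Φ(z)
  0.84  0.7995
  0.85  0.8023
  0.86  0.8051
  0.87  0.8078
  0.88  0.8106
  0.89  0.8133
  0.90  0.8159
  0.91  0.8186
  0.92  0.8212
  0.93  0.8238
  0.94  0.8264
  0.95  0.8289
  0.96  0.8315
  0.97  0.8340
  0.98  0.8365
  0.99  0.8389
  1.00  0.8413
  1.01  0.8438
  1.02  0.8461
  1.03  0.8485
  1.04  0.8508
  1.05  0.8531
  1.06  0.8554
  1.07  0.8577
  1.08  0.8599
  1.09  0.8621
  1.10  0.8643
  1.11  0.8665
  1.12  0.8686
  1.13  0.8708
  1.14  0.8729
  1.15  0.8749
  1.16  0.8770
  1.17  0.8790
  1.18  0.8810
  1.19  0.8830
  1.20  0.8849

T = 1;  σ√T = 0.2700
ln(S/K) + (r − q + σ²/2)T = ln(260/200) + (0.043 − 0.032 + 0.27²/2)·1 = 0.2624 + 0.0474 = 0.3098
d₁ = 0.3098 / 0.2700 = 1.1475 ⇒ 1.15
d₂ = d₁ − σ√T = 1.1475 − 0.2700 = 0.8775 ⇒ 0.88
exp(−qT) = exp(−0.032·1) = 0.9685;  exp(−rT) = exp(−0.043·1) = 0.9579
N(d₁) = N(1.15) = 0.8749;  N(d₂) = N(0.88) = 0.8106
C = 260·0.9685·0.8749 − 200·0.9579·0.8106 = 220.3086 − 155.2947 = 65.0138

€65.01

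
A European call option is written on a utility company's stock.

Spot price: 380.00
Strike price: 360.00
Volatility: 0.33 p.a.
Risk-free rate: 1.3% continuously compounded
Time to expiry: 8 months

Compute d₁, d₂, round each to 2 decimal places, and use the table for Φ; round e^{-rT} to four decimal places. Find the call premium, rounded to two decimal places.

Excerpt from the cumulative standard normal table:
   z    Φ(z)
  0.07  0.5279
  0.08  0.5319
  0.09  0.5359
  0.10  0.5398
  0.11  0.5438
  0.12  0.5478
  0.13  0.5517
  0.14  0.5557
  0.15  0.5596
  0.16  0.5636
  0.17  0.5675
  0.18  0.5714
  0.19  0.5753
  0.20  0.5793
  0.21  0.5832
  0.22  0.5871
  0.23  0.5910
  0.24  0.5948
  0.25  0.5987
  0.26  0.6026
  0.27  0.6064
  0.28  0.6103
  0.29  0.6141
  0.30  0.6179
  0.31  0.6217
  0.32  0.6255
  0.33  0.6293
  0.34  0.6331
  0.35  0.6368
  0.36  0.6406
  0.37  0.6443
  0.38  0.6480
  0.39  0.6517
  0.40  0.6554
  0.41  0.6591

σ√T = 0.33 × 0.8165 = 0.2694
d₁ = [ln(380/360) + (0.013 + ½·0.33²)·0.6667] / (σ√T) = (0.0541 + 0.0450) / 0.2694 = 0.3675 ⇒ 0.37
d₂ = 0.3675 − 0.2694 = 0.0981 ⇒ 0.10
exp(−rT) = exp(−0.013·0.6667) = 0.9914
N(d₁) = N(0.37) = 0.6443;  N(d₂) = N(0.10) = 0.5398
C = 380·0.6443 − 360·0.9914·0.5398 = 244.8340 − 192.6568 = 52.1772

52.18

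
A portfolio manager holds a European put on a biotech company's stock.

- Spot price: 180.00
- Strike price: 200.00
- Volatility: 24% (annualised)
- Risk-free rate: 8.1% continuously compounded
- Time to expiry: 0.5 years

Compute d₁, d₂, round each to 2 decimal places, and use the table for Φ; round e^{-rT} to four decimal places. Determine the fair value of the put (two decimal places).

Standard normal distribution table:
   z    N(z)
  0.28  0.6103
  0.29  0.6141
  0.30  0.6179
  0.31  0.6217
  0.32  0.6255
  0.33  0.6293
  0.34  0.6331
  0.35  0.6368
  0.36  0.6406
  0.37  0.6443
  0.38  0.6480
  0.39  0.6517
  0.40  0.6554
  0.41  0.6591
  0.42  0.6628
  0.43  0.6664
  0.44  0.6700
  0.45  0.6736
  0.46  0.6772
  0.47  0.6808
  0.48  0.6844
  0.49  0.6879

σ√T = 0.24 × 0.7071 = 0.1697
ln(S/K) + (r + σ²/2)T = ln(180/200) + (0.081 + 0.24²/2)·0.5 = -0.1054 + 0.0549 = -0.0505
d₁ = -0.0505 / 0.1697 = -0.2973 which rounds to -0.30
d₂ = d₁ − σ√T = -0.2973 − 0.1697 = -0.4670 which rounds to -0.47
exp(−rT) = exp(−0.081·0.5) = 0.9603
P = 200·0.9603·N(0.47) − 180·N(0.30) = 200·0.9603·0.6808 − 180·0.6179 = 130.7544 − 111.2220 = 19.5324

19.53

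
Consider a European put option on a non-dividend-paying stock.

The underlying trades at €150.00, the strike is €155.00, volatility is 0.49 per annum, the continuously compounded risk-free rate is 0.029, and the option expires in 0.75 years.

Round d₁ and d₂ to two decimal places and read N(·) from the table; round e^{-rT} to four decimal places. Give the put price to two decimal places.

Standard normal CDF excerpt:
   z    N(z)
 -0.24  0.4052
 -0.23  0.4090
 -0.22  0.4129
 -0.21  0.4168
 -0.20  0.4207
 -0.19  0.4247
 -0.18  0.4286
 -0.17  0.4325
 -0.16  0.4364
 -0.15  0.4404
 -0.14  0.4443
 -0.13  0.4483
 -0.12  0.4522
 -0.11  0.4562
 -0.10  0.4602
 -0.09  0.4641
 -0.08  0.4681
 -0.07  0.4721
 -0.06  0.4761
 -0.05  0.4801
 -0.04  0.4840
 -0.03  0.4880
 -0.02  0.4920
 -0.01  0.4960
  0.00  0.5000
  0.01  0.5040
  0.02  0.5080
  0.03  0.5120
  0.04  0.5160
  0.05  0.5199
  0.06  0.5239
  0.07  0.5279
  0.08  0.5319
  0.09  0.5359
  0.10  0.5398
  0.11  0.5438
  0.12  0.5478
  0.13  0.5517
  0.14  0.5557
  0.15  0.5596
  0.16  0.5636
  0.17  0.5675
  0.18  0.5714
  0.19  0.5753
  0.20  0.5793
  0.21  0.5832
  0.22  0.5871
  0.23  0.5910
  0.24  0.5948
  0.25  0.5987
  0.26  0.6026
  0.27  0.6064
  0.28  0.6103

€26.51

σ√T = 0.49·√0.75 = 0.4244
ln(S/K) + (r + σ²/2)T = ln(150/155) + (0.029 + 0.49²/2)·0.75 = -0.0328 + 0.1118 = 0.0790
d₁ = 0.0790 / 0.4244 = 0.1862 ≈ 0.19
d₂ = d₁ − σ√T = 0.1862 − 0.4244 = -0.2382 ≈ -0.24
exp(−rT) = exp(−0.029·0.75) = 0.9785
N(−d₂) = N(0.24) = 0.5948;  N(−d₁) = N(-0.19) = 0.4247
P = 155·0.9785·0.5948 − 150·0.4247 = 90.2118 − 63.7050 = 26.5068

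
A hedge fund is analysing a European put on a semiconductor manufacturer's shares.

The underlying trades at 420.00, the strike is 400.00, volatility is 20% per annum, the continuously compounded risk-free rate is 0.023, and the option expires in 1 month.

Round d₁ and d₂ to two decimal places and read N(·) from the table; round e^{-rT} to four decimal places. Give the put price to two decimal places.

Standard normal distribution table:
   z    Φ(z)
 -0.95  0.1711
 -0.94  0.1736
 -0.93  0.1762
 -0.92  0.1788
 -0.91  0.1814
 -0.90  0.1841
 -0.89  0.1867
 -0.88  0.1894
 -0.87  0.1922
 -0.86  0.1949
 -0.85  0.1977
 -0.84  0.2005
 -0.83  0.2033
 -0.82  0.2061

2.74

σ√T = 0.2·√0.08333 = 0.0577
d₁ = [ln(420/400) + (0.023 + 0.2²/2)·0.08333] / 0.0577 = [0.0488 + 0.0036] / 0.0577 = 0.9071 which rounds to 0.91
d₂ = d₁ − σ√T = 0.9071 − 0.0577 = 0.8494 which rounds to 0.85
e^(−rT) = e^(−0.023·0.08333) = 0.9981
N(−d₂) = N(-0.85) = 0.1977;  N(−d₁) = N(-0.91) = 0.1814
P = 400·0.9981·0.1977 − 420·0.1814 = 78.9297 − 76.1880 = 2.7417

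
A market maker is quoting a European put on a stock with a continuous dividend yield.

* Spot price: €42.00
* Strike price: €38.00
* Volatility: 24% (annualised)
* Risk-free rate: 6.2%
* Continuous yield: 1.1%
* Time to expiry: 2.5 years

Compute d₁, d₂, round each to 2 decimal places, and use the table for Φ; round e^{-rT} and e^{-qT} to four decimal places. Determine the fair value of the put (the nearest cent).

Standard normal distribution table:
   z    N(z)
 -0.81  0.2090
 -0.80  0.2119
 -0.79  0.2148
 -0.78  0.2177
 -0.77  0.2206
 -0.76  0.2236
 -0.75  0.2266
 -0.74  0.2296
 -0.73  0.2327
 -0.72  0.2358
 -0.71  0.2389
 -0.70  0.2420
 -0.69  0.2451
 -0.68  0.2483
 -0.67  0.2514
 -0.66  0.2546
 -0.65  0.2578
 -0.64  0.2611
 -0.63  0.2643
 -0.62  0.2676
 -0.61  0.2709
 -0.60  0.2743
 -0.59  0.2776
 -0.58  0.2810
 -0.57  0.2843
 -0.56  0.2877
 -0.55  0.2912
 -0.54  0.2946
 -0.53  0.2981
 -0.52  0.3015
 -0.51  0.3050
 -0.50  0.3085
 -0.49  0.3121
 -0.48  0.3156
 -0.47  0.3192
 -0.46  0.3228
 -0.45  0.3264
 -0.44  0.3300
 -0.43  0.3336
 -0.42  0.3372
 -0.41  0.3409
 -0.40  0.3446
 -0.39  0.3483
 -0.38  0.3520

T = 2.5;  σ√T = 0.3795
d₁ = [ln(42/38) + (0.062 − 0.011 + ½·0.24²)·2.5] / (σ√T) = (0.1001 + 0.1995) / 0.3795 = 0.7895 which rounds to 0.79
d₂ = 0.7895 − 0.3795 = 0.4100 which rounds to 0.41
exp(−qT) = exp(−0.011·2.5) = 0.9729;  exp(−rT) = exp(−0.062·2.5) = 0.8564
P = 38·0.8564·N(-0.41) − 42·0.9729·N(-0.79) = 38·0.8564·0.3409 − 42·0.9729·0.2148 = 11.0940 − 8.7771 = 2.3169

€2.32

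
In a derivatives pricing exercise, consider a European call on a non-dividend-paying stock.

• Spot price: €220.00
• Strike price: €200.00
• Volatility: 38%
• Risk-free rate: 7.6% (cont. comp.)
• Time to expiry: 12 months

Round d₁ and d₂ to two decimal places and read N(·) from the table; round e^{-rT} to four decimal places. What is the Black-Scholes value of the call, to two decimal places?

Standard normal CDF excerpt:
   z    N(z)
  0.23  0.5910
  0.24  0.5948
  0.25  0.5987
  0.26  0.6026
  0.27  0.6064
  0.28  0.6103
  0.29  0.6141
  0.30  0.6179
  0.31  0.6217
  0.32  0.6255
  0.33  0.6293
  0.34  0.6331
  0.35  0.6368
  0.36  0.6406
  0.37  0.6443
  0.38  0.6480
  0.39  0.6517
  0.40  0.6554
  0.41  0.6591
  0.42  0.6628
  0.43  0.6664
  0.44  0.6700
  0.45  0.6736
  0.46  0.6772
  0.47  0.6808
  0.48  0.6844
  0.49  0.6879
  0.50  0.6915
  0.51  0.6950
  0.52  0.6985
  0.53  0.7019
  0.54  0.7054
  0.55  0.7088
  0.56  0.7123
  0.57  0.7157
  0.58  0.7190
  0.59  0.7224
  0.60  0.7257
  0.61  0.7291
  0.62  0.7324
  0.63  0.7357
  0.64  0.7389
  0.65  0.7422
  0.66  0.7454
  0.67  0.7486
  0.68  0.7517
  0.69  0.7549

σ√T = 0.38 × 1.0000 = 0.3800
d₁ = [ln(220/200) + (0.076 + 0.38²/2)·1] / 0.3800 = [0.0953 + 0.1482] / 0.3800 = 0.6408 ≈ 0.64
d₂ = d₁ − σ√T = 0.6408 − 0.3800 = 0.2608 ≈ 0.26
exp(−rT) = exp(−0.076·1) = 0.9268
C = 220·N(0.64) − 200·0.9268·N(0.26) = 220·0.7389 − 200·0.9268·0.6026 = 162.5580 − 111.6979 = 50.8601

€50.86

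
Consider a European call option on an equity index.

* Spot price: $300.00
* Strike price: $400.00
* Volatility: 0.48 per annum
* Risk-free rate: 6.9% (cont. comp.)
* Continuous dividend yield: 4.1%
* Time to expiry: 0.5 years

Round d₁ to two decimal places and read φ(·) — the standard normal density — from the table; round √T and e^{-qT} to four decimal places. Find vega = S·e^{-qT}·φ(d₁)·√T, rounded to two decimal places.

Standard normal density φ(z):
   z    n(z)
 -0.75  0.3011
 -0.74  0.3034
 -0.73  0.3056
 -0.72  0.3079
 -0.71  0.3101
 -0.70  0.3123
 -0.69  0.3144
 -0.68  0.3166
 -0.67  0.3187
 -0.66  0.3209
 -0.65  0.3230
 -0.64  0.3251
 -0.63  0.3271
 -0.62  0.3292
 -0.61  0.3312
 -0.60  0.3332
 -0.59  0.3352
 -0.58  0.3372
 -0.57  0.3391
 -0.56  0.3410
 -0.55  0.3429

σ√T = 0.48·√0.5 = 0.3394
ln(S/K) + (r − q + σ²/2)T = ln(300/400) + (0.069 − 0.041 + 0.48²/2)·0.5 = -0.2877 + 0.0716 = -0.2161
d₁ = -0.2161 / 0.3394 = -0.6366 which rounds to -0.64
√T = √0.5 = 0.7071
φ(d₁) = φ(-0.64) = 0.3251
e^(−qT) = e^(−0.041·0.5) = 0.9797
vega = S·e^(−qT)·φ(d₁)·√T = 300·0.9797·0.3251·0.7071 = 67.5635

67.56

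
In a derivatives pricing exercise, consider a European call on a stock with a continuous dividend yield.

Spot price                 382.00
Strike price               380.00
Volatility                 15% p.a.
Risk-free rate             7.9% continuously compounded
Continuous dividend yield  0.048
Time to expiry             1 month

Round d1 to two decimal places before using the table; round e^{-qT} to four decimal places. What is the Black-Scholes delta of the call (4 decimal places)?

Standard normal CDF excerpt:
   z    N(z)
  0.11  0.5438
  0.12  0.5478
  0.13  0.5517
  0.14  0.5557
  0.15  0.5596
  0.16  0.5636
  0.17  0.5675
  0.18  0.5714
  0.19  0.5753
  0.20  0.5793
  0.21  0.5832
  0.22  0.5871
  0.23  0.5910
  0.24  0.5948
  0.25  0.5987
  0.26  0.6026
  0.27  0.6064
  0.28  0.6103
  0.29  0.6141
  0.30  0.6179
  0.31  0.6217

σ√T = 0.15·√0.08333 = 0.0433
ln(S/K) + (r − q + σ²/2)T = ln(382/380) + (0.079 − 0.048 + 0.15²/2)·0.08333 = 0.0052 + 0.0035 = 0.0088
d₁ = 0.0088 / 0.0433 = 0.2025 which rounds to 0.20
N(d₁) = N(0.20) = 0.5793
Δ_call = e^(−qT)·N(d₁) = 0.9960·0.5793 = 0.5770

0.5770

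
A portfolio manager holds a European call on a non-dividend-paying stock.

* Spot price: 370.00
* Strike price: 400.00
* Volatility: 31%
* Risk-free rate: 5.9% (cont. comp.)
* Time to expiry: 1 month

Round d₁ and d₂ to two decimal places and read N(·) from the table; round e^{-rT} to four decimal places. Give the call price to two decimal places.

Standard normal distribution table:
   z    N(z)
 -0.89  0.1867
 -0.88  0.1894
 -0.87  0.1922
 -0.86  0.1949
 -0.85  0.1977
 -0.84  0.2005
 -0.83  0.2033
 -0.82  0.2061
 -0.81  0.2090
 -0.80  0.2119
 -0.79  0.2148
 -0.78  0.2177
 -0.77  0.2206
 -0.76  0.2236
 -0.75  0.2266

σ√T = 0.31·√0.08333 = 0.0895
d₁ = [ln(370/400) + (0.059 + ½·0.31²)·0.08333] / (σ√T) = (-0.0780 + 0.0089) / 0.0895 = -0.7715 which rounds to -0.77
d₂ = -0.7715 − 0.0895 = -0.8610 which rounds to -0.86
exp(−rT) = exp(−0.059·0.08333) = 0.9951
N(d₁) = N(-0.77) = 0.2206;  N(d₂) = N(-0.86) = 0.1949
C = 370·0.2206 − 400·0.9951·0.1949 = 81.6220 − 77.5780 = 4.0440

4.04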